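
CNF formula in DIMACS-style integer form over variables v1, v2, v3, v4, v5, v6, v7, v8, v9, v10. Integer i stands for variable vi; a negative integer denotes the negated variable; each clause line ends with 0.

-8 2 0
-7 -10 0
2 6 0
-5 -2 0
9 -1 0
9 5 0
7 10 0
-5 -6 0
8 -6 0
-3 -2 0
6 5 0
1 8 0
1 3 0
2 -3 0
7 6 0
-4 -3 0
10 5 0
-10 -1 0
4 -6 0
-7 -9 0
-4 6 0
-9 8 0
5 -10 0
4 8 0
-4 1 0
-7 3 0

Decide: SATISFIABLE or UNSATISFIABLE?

UNSATISFIABLE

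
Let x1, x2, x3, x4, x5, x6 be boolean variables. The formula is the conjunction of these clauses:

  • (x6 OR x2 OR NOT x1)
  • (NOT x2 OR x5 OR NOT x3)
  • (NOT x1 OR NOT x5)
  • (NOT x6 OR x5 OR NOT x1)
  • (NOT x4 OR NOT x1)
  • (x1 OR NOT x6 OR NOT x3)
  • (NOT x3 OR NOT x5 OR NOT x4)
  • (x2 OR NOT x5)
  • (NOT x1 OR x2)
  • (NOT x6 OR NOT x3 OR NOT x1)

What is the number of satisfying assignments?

Case analysis on x1 and x5:
  x1=1, x5=1: a clause becomes empty — 0.
  x1=1, x5=0: remaining (x2,x3,x4,x6) ∈ {(1,0,0,0)} — 1.
  x1=0, x5=1: 5 of the 16 assignments to (x2,x3,x4,x6) work.
  x1=0, x5=0: x4 free; 5 ways for (x2,x3,x6) × 2^1 = 10.
Total: 0 + 1 + 5 + 10 = 16.

16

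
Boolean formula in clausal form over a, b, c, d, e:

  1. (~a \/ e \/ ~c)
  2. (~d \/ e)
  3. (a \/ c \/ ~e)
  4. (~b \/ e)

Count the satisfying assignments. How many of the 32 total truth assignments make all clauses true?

15

Split on e, then a.
  e=T, a=T: b, c, d free → 2^3 = 8.
  e=T, a=F: remaining (b,c,d) ∈ {(F,T,F); (F,T,T); (T,T,F); (T,T,T)} — 4.
  e=F, a=T: remaining (b,c,d) ∈ {(F,F,F)} — 1.
  e=F, a=F: remaining (b,c,d) ∈ {(F,F,F); (F,T,F)} — 2.
Total: 8 + 4 + 1 + 2 = 15.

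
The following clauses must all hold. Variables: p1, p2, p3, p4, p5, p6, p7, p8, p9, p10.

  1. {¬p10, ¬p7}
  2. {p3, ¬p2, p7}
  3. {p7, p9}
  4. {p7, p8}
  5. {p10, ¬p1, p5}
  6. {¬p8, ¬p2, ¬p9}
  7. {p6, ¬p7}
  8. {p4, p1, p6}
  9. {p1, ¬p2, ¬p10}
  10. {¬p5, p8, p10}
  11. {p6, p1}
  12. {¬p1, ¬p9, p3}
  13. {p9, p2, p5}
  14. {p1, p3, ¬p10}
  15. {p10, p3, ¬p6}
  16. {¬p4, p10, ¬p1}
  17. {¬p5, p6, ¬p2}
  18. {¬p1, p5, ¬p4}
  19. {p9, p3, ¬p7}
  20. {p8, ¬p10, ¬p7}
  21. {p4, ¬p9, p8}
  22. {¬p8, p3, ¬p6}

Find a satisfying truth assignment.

p1 = False, p2 = True, p3 = True, p4 = True, p5 = False, p6 = True, p7 = True, p8 = False, p9 = True, p10 = False

Check each clause:
  1. {¬p10, ¬p7} — ¬p10 is true.
  2. {p3, ¬p2, p7} — p3 is true.
  3. {p9, p7} — p9 is true.
  4. {p8, p7} — p7 is true.
  5. {p10, ¬p1, p5} — ¬p1 is true.
  6. {¬p9, ¬p2, ¬p8} — ¬p8 is true.
  7. {¬p7, p6} — p6 is true.
  8. {p4, p6, p1} — p4 is true.
  9. {¬p10, p1, ¬p2} — ¬p10 is true.
  10. {p10, p8, ¬p5} — ¬p5 is true.
  11. {p1, p6} — p6 is true.
  12. {¬p9, p3, ¬p1} — p3 is true.
  13. {p9, p5, p2} — p9 is true.
  14. {¬p10, p1, p3} — p3 is true.
  15. {p3, ¬p6, p10} — p3 is true.
  16. {¬p1, ¬p4, p10} — ¬p1 is true.
  17. {¬p5, ¬p2, p6} — ¬p5 is true.
  18. {¬p1, p5, ¬p4} — ¬p1 is true.
  19. {¬p7, p3, p9} — p9 is true.
  20. {p8, ¬p7, ¬p10} — ¬p10 is true.
  21. {p8, p4, ¬p9} — p4 is true.
  22. {¬p6, p3, ¬p8} — ¬p8 is true.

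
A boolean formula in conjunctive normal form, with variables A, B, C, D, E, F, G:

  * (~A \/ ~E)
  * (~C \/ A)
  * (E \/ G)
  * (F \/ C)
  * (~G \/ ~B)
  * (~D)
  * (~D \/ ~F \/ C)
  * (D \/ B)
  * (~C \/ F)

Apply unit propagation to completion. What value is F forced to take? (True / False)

Unit clause (~D) sets D = False.
In (D \/ B), D is now false; B must hold, so B = True.
From (~B \/ ~G) and B = True: G = False.
(G \/ E): since G = False, the clause reduces to (E). E = True.
(~E \/ ~A) with E = True leaves only ~A, so A = False.
(A \/ ~C) with A = False leaves only ~C, so C = False.
(C \/ F) with C = False leaves only F, so F = True.

True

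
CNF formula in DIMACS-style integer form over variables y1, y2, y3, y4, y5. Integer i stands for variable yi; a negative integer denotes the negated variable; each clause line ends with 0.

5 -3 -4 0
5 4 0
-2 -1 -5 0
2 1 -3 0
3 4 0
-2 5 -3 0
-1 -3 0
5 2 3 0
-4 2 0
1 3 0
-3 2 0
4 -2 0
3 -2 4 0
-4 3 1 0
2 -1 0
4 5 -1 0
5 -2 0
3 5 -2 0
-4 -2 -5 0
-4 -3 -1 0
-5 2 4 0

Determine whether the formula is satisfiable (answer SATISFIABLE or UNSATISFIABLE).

UNSATISFIABLE

y2 = True:
  propagation gives y4=True, y5=True; an empty clause results — contradiction.
y2 = False:
  propagation gives y4=False, y5=True; an empty clause results — contradiction.
Every branch closes, so no satisfying assignment exists.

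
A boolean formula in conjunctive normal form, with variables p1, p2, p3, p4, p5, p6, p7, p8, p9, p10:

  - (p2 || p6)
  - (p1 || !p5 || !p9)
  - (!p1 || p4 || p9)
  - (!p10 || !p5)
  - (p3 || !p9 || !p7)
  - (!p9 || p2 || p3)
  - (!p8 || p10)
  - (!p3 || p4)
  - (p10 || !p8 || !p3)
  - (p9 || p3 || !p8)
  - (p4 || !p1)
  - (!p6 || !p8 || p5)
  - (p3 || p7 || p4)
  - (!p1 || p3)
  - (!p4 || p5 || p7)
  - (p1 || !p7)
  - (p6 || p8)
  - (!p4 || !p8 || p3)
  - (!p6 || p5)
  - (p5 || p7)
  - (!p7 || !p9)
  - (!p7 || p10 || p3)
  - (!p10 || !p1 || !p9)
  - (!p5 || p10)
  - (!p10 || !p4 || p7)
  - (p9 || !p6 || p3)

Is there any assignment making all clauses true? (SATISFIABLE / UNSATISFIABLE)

SATISFIABLE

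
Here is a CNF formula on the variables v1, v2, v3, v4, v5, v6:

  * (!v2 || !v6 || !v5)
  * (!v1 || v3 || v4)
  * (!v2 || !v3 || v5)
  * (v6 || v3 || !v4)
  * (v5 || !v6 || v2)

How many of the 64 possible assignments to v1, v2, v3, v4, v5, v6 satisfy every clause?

Split on v2, then v3.
  v2=1, v3=1: remaining (v1,v4,v5,v6) ∈ {(0,0,1,0); (0,1,1,0); (1,0,1,0); (1,1,1,0)} — 4.
  v2=1, v3=0: 5 of the 16 assignments to (v1,v4,v5,v6) work.
  v2=0, v3=1: v1, v4 free; 3 ways for (v5,v6) × 2^2 = 12.
  v2=0, v3=0: 5 of the 16 assignments to (v1,v4,v5,v6) work.
Total: 4 + 5 + 12 + 5 = 26.

26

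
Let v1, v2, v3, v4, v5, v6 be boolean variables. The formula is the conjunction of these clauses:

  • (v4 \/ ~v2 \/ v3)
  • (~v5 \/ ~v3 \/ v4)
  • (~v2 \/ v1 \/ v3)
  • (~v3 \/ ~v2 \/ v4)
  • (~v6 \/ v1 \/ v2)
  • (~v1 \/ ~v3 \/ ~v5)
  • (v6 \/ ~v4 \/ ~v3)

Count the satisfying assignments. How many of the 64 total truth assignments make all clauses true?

Case analysis on v3 and v2:
  v3=T, v2=T: remaining (v1,v4,v5,v6) ∈ {(F,T,F,T); (F,T,T,T); (T,T,F,T)} — 3.
  v3=T, v2=F: remaining (v1,v4,v5,v6) ∈ {(F,F,F,F); (T,F,F,F); (T,F,F,T); (T,T,F,T)} — 4.
  v3=F, v2=T: remaining (v1,v4,v5,v6) ∈ {(T,T,F,F); (T,T,F,T); (T,T,T,F); (T,T,T,T)} — 4.
  v3=F, v2=F: v4, v5 free; 3 ways for (v1,v6) × 2^2 = 12.
Total: 3 + 4 + 4 + 12 = 23.

23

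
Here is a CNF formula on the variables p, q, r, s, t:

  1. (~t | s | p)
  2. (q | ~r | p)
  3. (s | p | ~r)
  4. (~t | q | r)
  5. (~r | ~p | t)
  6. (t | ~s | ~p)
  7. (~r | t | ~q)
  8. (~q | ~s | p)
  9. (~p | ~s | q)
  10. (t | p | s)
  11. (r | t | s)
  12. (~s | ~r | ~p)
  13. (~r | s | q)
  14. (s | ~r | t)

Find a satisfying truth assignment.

p=F, q=F, r=F, s=T, t=F

Check each clause:
  1. (~t | p | s) — ~t is true.
  2. (~r | q | p) — ~r is true.
  3. (~r | p | s) — s is true.
  4. (r | ~t | q) — ~t is true.
  5. (~p | t | ~r) — ~r is true.
  6. (~p | ~s | t) — ~p is true.
  7. (~r | t | ~q) — ~r is true.
  8. (~s | p | ~q) — ~q is true.
  9. (q | ~s | ~p) — ~p is true.
  10. (s | p | t) — s is true.
  11. (r | t | s) — s is true.
  12. (~p | ~s | ~r) — ~r is true.
  13. (q | ~r | s) — s is true.
  14. (s | t | ~r) — s is true.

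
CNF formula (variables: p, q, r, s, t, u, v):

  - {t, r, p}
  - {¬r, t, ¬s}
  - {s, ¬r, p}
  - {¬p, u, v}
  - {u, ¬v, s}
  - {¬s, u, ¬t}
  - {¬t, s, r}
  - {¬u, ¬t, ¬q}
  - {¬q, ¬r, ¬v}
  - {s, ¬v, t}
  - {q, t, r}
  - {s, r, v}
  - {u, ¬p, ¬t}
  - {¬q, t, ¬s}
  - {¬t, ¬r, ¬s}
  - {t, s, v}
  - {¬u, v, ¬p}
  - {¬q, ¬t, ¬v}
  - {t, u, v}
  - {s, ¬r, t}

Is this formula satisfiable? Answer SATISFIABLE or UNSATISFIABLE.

SATISFIABLE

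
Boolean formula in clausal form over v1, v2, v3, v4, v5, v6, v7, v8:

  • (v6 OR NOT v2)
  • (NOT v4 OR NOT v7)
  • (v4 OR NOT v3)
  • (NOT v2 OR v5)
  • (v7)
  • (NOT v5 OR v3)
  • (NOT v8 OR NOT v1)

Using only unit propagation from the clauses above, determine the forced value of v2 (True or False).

False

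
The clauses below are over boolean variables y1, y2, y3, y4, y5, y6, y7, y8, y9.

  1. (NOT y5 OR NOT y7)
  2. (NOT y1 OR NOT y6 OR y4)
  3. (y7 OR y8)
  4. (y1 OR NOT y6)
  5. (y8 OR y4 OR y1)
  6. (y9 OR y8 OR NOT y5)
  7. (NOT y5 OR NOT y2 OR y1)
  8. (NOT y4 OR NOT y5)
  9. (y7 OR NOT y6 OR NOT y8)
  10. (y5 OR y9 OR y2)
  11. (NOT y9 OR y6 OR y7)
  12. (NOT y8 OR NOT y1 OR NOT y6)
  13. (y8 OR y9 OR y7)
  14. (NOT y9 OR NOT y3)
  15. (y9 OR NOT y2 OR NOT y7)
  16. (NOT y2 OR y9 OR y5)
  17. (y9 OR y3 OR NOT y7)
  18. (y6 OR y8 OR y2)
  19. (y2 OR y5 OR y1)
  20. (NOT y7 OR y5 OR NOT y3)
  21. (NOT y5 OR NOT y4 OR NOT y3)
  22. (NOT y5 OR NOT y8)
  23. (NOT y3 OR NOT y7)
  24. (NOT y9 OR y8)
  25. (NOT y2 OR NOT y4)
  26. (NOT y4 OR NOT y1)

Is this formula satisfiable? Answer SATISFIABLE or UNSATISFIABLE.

SATISFIABLE

Try y1 = True.
  then y4 is forced to False.
  then y6 is forced to False.
Set y2 = True and propagate.
The remaining clauses are satisfied by y3 = False, y5 = False, y7 = True, y8 = True, y9 = True.
So y1 = T, y2 = T, y3 = F, y4 = F, y5 = F, y6 = F, y7 = T, y8 = T, y9 = T is a satisfying assignment.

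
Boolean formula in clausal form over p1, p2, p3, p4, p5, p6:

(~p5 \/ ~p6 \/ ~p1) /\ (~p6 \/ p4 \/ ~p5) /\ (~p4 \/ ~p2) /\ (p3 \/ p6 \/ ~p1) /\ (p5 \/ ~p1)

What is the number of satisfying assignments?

23

Case analysis on p1 and p5:
  p1=T, p5=T: remaining (p2,p3,p4,p6) ∈ {(F,T,F,F); (F,T,T,F); (T,T,F,F)} — 3.
  p1=T, p5=F: a clause becomes empty — 0.
  p1=F, p5=T: p3 free; 4 ways for (p2,p4,p6) × 2^1 = 8.
  p1=F, p5=F: p3, p6 free; 3 ways for (p2,p4) × 2^2 = 12.
Total: 3 + 0 + 8 + 12 = 23.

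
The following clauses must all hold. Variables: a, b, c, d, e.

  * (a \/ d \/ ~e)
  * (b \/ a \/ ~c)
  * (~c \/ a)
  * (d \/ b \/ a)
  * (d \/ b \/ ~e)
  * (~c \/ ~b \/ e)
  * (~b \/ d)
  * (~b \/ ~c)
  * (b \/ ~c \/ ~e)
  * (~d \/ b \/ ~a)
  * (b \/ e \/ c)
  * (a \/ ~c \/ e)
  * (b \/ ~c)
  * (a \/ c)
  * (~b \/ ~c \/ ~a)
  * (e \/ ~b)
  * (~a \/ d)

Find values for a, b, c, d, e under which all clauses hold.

a=True, b=True, c=False, d=True, e=True

Try a = True.
  then d is forced to True.
  then b is forced to True.
  then c is forced to False.
  then e is forced to True.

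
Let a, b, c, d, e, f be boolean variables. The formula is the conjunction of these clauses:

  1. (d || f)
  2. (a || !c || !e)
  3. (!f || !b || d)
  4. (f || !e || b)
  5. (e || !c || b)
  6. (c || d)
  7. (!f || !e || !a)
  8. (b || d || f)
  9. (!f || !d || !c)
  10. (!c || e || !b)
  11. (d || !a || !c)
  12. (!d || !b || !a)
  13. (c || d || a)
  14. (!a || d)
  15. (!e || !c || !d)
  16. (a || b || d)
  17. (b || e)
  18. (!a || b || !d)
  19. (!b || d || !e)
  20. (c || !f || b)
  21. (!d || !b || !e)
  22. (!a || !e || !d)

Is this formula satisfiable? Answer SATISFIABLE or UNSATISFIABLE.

Branch on a: take a = False.
Try b = True.
Try c = False.
  then d is forced to True.
  then e is forced to False.
f is now unconstrained; take f = False.
Every clause has at least one true literal under this assignment.
So a = F  b = T  c = F  d = T  e = F  f = F is a satisfying assignment.

SATISFIABLE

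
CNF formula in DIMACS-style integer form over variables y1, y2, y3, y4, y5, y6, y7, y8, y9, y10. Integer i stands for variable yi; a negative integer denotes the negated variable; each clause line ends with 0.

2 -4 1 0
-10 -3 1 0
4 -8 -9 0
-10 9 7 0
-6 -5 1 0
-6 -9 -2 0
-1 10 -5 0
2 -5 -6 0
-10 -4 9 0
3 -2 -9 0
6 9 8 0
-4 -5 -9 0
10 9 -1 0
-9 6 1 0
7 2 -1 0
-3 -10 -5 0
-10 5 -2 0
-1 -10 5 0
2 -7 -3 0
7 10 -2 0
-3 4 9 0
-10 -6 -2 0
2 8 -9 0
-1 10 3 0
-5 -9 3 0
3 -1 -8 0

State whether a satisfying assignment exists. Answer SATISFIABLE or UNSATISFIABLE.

SATISFIABLE

Branch on y1: take y1 = False.
Set y2 = False and propagate.
  then y4 is forced to False.
For the remaining variables, y3 = False, y5 = False, y6 = True, y7 = True, y8 = False, y9 = False, y10 = False works.
Every clause has at least one true literal under this assignment.
So y1=0, y2=0, y3=0, y4=0, y5=0, y6=1, y7=1, y8=0, y9=0, y10=0 is a satisfying assignment.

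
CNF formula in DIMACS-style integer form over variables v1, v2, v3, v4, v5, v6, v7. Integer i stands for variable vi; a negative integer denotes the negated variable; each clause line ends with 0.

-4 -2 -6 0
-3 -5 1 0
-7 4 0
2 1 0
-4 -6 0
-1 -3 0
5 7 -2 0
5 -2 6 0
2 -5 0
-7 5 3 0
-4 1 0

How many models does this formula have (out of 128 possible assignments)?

Split on v2, then v5.
  v2=1, v5=1: 6 of the 32 assignments to (v1,v3,v4,v6,v7) work.
  v2=1, v5=0: a clause becomes empty — 0.
  v2=0, v5=1: a clause becomes empty — 0.
  v2=0, v5=0: remaining (v1,v3,v4,v6,v7) ∈ {(1,0,0,0,0); (1,0,0,1,0); (1,0,1,0,0)} — 3.
Total: 6 + 0 + 0 + 3 = 9.

9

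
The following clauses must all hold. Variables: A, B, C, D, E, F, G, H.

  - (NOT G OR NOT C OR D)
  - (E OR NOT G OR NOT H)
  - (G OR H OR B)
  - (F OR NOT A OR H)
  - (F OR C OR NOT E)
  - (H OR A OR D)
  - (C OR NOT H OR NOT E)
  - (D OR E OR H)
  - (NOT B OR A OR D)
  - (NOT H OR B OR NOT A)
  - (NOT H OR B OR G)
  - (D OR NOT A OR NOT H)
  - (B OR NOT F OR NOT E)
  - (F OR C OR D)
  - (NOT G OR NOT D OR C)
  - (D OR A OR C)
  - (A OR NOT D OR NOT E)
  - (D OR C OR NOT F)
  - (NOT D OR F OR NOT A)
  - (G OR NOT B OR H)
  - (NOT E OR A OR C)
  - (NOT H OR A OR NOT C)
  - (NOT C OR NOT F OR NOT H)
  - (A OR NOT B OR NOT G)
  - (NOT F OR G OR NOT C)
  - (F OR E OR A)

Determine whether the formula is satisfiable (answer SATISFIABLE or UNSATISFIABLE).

Branch on A: take A = True.
Branch on B: take B = True.
For the remaining variables, C = True, D = True, E = False, F = True, G = True, H = False works.
So A=T, B=T, C=T, D=T, E=F, F=T, G=T, H=F is a satisfying assignment.

SATISFIABLE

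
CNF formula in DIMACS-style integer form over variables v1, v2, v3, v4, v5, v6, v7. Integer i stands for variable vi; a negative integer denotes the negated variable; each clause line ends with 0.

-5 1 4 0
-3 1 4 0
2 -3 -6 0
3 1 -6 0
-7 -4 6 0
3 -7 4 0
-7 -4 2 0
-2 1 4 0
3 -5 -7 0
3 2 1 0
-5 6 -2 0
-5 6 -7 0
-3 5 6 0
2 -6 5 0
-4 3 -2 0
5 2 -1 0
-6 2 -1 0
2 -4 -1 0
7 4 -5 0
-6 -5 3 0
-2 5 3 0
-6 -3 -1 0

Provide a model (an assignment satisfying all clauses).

v1=F, v2=T, v3=T, v4=T, v5=F, v6=T, v7=T

Set v1 = False and propagate.
Try v2 = True.
  then v4 is forced to True.
  then v3 is forced to True.
For the remaining variables, v5 = False, v6 = True, v7 = True works.
Check each clause:
  1. (v1 || v4 || !v5) — !v5 is true.
  2. (v1 || !v3 || v4) — v4 is true.
  3. (!v3 || v2 || !v6) — v2 is true.
  4. (!v6 || v3 || v1) — v3 is true.
  5. (!v7 || v6 || !v4) — v6 is true.
  6. (v3 || !v7 || v4) — v3 is true.
  7. (!v4 || !v7 || v2) — v2 is true.
  8. (!v2 || v1 || v4) — v4 is true.
  9. (!v7 || v3 || !v5) — v3 is true.
  10. (v1 || v2 || v3) — v2 is true.
  11. (v6 || !v2 || !v5) — !v5 is true.
  12. (v6 || !v5 || !v7) — !v5 is true.
  13. (v6 || !v3 || v5) — v6 is true.
  14. (v5 || v2 || !v6) — v2 is true.
  15. (!v2 || v3 || !v4) — v3 is true.
  16. (v2 || !v1 || v5) — v2 is true.
  17. (!v6 || v2 || !v1) — v2 is true.
  18. (!v1 || !v4 || v2) — v2 is true.
  19. (v7 || !v5 || v4) — !v5 is true.
  20. (!v6 || v3 || !v5) — v3 is true.
  21. (v3 || v5 || !v2) — v3 is true.
  22. (!v6 || !v3 || !v1) — !v1 is true.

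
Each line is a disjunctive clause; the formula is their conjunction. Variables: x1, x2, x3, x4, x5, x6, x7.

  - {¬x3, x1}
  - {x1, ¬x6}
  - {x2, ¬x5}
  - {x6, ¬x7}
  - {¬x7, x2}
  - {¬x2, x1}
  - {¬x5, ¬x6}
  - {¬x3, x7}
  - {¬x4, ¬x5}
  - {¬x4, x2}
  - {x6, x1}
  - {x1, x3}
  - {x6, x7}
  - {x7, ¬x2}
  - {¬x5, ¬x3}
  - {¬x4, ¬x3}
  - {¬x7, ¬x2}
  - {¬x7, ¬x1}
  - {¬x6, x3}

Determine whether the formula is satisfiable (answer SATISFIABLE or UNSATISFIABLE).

x7 = True:
  propagation gives x6=True, x1=True; an empty clause results — contradiction.
x7 = False:
  propagation gives x3=False, x1=True, x6=True; an empty clause results — contradiction.
Every branch closes, so no satisfying assignment exists.

UNSATISFIABLE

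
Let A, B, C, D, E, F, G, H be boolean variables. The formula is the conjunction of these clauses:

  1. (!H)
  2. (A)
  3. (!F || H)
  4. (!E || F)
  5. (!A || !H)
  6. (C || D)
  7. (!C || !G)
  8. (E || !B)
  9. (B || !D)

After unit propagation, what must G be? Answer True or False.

False

(!H) stands alone — H = False.
(A) stands alone — A = True.
(H || !F) with H = False leaves only !F, so F = False.
In (!E || F), F is now false; !E must hold, so E = False.
In (!B || E), E is now false; !B must hold, so B = False.
(!D || B): since B = False, the clause reduces to (!D). D = False.
(C || D): since D = False, the clause reduces to (C). C = True.
(!G || !C): since C = True, the clause reduces to (!G). G = False.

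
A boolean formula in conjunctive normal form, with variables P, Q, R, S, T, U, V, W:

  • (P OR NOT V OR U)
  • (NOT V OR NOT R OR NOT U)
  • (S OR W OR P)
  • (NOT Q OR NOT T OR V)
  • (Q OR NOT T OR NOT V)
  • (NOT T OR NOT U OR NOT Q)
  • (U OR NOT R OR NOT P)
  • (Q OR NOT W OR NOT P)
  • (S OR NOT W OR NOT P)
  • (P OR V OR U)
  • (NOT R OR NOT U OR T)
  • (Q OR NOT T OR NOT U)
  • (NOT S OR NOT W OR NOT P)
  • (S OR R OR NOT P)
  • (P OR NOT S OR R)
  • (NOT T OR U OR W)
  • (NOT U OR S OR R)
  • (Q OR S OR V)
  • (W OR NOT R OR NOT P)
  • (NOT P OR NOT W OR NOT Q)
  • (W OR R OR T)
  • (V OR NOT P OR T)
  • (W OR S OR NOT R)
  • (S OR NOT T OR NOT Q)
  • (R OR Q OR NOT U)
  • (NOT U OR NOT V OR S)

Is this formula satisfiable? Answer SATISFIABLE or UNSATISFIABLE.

P = True:
  Q = True:
    propagation gives W=False, R=False, S=True, T=True; an empty clause results — contradiction.
  Q = False:
    propagation gives W=False, R=False, S=True, T=True; an empty clause results — contradiction.
P = False:
  U = True:
    Q = True:
      propagation gives T=False, R=False, S=False; contradiction.
    Q = False:
      propagation gives T=False, R=False; contradiction.
  U = False:
    propagation gives V=False; an empty clause results — contradiction.
Every branch closes, so no satisfying assignment exists.

UNSATISFIABLE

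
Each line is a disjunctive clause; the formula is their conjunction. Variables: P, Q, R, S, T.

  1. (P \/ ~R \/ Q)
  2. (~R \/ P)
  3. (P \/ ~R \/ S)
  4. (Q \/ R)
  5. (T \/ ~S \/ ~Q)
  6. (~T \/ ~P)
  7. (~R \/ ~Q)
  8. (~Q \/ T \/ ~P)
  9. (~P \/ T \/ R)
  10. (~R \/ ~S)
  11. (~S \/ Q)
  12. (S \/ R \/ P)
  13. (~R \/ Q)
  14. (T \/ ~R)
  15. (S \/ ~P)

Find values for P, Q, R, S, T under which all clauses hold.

Try P = False.
  then R is forced to False.
  then Q is forced to True.
  then S is forced to True.
  then T is forced to True.
Check each clause:
  1. (P \/ Q \/ ~R) — Q is true.
  2. (P \/ ~R) — ~R is true.
  3. (S \/ ~R \/ P) — S is true.
  4. (Q \/ R) — Q is true.
  5. (T \/ ~S \/ ~Q) — T is true.
  6. (~P \/ ~T) — ~P is true.
  7. (~R \/ ~Q) — ~R is true.
  8. (~Q \/ T \/ ~P) — T is true.
  9. (T \/ R \/ ~P) — T is true.
  10. (~R \/ ~S) — ~R is true.
  11. (~S \/ Q) — Q is true.
  12. (S \/ P \/ R) — S is true.
  13. (~R \/ Q) — Q is true.
  14. (T \/ ~R) — ~R is true.
  15. (S \/ ~P) — S is true.

P=F, Q=T, R=F, S=T, T=T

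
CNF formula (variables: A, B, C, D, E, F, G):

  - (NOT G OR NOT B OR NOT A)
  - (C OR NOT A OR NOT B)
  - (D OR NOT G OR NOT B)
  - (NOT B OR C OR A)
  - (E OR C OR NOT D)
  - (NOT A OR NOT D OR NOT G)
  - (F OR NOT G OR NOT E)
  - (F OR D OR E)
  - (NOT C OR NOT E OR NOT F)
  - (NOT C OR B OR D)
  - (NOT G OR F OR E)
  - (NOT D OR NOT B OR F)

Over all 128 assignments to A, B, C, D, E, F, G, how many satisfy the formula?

Case analysis on B and D:
  B=1, D=1: remaining (A,C,E,F,G) ∈ {(0,1,0,1,0); (0,1,0,1,1); (1,1,0,1,0)} — 3.
  B=1, D=0: remaining (A,C,E,F,G) ∈ {(0,1,0,1,0); (0,1,1,0,0); (1,1,0,1,0); (1,1,1,0,0)} — 4.
  B=0, D=1: 12 of the 32 assignments to (A,C,E,F,G) work.
  B=0, D=0: A free; 5 ways for (C,E,F,G) × 2^1 = 10.
Total: 3 + 4 + 12 + 10 = 29.

29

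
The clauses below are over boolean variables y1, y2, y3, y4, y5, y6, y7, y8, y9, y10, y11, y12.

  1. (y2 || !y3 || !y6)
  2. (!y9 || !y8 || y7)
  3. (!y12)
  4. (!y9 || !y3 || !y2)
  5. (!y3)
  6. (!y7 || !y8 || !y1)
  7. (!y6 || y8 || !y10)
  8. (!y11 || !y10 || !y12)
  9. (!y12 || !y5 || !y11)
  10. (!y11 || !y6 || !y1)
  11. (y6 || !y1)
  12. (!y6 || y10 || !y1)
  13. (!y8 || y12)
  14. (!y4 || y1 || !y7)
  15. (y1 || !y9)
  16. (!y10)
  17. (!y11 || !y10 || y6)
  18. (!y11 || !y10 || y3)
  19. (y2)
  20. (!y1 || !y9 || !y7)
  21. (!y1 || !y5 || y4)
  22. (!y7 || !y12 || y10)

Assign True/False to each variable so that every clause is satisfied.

(!y12) is a unit clause, so y12 = False.
The clause (!y3) is unit: y3 must be False.
The clause (!y8) is unit: y8 must be False.
Unit propagation: (!y10) forces y10 = False.
The clause (y2) is unit: y2 must be True.
Pure literal: y5 appears only negated; assign y5 = False.
y9 occurs only negated in the remaining clauses — set y9 = False.
Try y1 = False.
The remaining clauses are satisfied by y4 = False, y6 = False, y7 = True, y11 = True.

y1 = 0, y2 = 1, y3 = 0, y4 = 0, y5 = 0, y6 = 0, y7 = 1, y8 = 0, y9 = 0, y10 = 0, y11 = 1, y12 = 0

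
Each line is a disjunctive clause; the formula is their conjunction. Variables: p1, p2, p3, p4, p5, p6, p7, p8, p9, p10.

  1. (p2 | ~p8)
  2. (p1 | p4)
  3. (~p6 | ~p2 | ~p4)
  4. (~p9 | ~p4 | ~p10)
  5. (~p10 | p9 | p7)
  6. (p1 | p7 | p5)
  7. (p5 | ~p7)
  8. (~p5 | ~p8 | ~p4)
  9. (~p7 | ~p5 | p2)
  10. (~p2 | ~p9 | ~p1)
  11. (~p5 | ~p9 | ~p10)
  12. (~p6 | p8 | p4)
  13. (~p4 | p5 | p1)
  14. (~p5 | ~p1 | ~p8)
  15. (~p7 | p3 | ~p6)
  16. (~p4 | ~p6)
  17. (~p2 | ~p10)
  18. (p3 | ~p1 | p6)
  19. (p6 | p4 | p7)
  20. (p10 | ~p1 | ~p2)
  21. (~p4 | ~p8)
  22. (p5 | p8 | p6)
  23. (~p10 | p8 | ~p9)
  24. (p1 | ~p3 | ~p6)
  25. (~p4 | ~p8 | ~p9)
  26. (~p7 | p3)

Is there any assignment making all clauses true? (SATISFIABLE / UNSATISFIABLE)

SATISFIABLE

Branch on p1: take p1 = True.
The remaining clauses are satisfied by p2 = False, p3 = True, p4 = True, p5 = True, p6 = False, p7 = False, p8 = False, p9 = False, p10 = False.
So p1=True, p2=False, p3=True, p4=True, p5=True, p6=False, p7=False, p8=False, p9=False, p10=False is a satisfying assignment.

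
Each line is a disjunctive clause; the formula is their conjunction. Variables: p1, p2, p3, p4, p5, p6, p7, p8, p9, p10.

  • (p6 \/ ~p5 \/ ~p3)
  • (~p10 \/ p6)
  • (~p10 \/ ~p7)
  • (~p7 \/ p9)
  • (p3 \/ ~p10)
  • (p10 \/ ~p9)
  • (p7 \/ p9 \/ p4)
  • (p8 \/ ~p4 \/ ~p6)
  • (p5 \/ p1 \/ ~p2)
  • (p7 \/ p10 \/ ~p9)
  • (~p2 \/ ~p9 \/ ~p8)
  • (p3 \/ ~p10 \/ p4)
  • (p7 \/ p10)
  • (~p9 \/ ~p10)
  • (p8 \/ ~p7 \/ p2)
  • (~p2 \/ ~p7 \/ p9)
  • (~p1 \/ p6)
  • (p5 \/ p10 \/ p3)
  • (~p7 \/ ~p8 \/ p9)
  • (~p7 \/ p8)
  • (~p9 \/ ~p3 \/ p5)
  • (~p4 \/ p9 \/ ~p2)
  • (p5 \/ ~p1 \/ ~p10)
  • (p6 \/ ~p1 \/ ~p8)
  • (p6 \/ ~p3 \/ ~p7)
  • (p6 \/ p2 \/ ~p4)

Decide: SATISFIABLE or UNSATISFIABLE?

SATISFIABLE

Branch on p1: take p1 = False.
Set p2 = False and propagate.
Try p3 = True.
The remaining clauses are satisfied by p4 = True, p5 = False, p6 = True, p7 = False, p8 = True, p9 = False, p10 = True.
So p1=False, p2=False, p3=True, p4=True, p5=False, p6=True, p7=False, p8=True, p9=False, p10=True is a satisfying assignment.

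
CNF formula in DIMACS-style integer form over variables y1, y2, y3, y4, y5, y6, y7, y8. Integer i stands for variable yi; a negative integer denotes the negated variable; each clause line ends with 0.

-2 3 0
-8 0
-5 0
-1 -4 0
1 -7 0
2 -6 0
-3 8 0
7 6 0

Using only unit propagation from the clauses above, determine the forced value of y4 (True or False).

False

Unit clause (¬y8) sets y8 = False.
(¬y5) is a unit clause: y5 = False.
In (y8 ∨ ¬y3), y8 is now false; ¬y3 must hold, so y3 = False.
(y3 ∨ ¬y2): since y3 = False, the clause reduces to (¬y2). y2 = False.
In (¬y6 ∨ y2), y2 is now false; ¬y6 must hold, so y6 = False.
(y6 ∨ y7) with y6 = False leaves only y7, so y7 = True.
(¬y7 ∨ y1) with y7 = True leaves only y1, so y1 = True.
(¬y1 ∨ ¬y4): since y1 = True, the clause reduces to (¬y4). y4 = False.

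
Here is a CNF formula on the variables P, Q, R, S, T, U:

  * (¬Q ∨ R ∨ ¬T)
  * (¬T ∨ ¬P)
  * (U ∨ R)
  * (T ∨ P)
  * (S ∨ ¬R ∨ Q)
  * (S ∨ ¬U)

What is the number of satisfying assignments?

Case analysis on R and T:
  R=1, T=1: 5 of the 16 assignments to (P,Q,S,U) work.
  R=1, T=0: 5 of the 16 assignments to (P,Q,S,U) work.
  R=0, T=1: remaining (P,Q,S,U) ∈ {(0,0,1,1)} — 1.
  R=0, T=0: remaining (P,Q,S,U) ∈ {(1,0,1,1); (1,1,1,1)} — 2.
Total: 5 + 5 + 1 + 2 = 13.

13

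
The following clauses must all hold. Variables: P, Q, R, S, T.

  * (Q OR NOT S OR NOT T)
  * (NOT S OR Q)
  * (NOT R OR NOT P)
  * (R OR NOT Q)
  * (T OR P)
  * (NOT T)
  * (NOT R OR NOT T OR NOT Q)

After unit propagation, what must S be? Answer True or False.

Unit clause (NOT T) sets T = False.
(T OR P) with T = False leaves only P, so P = True.
(NOT R OR NOT P) with P = True leaves only NOT R, so R = False.
In (NOT Q OR R), R is now false; NOT Q must hold, so Q = False.
(Q OR NOT S): since Q = False, the clause reduces to (NOT S). S = False.

False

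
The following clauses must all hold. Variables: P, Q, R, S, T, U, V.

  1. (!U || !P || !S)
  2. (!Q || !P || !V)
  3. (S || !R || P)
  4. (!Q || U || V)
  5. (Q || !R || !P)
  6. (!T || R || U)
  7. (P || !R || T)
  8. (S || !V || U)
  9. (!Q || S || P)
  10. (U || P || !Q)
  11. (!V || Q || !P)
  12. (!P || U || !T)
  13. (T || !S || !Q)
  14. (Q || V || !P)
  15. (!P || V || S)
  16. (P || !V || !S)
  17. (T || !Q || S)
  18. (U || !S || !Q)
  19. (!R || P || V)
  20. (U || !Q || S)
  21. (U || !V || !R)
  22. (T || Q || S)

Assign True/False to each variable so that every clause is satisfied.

P=F, Q=F, R=F, S=F, T=T, U=T, V=F

Try P = False.
Try Q = False.
The remaining clauses are satisfied by R = False, S = False, T = True, U = True, V = False.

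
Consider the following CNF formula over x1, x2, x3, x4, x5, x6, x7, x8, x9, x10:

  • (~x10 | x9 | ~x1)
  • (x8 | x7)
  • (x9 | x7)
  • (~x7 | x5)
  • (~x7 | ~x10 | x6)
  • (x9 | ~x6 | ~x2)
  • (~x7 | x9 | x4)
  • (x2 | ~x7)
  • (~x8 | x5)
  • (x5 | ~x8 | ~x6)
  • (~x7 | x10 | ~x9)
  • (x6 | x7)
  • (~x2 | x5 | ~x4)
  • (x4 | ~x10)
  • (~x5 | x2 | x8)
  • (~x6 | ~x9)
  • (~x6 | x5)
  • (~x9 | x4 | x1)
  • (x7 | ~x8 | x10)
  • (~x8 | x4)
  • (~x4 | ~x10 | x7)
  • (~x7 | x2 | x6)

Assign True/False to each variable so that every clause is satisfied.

x1=False, x2=True, x3=True, x4=True, x5=True, x6=False, x7=True, x8=False, x9=False, x10=False

Check each clause:
  1. (x9 | ~x10 | ~x1) — ~x10 is true.
  2. (x7 | x8) — x7 is true.
  3. (x7 | x9) — x7 is true.
  4. (~x7 | x5) — x5 is true.
  5. (x6 | ~x7 | ~x10) — ~x10 is true.
  6. (~x2 | ~x6 | x9) — ~x6 is true.
  7. (x9 | x4 | ~x7) — x4 is true.
  8. (~x7 | x2) — x2 is true.
  9. (~x8 | x5) — ~x8 is true.
  10. (~x6 | x5 | ~x8) — ~x8 is true.
  11. (~x7 | x10 | ~x9) — ~x9 is true.
  12. (x6 | x7) — x7 is true.
  13. (~x4 | ~x2 | x5) — x5 is true.
  14. (x4 | ~x10) — x4 is true.
  15. (~x5 | x2 | x8) — x2 is true.
  16. (~x6 | ~x9) — ~x6 is true.
  17. (x5 | ~x6) — ~x6 is true.
  18. (x1 | x4 | ~x9) — x4 is true.
  19. (x10 | x7 | ~x8) — ~x8 is true.
  20. (~x8 | x4) — ~x8 is true.
  21. (x7 | ~x10 | ~x4) — ~x10 is true.
  22. (x6 | ~x7 | x2) — x2 is true.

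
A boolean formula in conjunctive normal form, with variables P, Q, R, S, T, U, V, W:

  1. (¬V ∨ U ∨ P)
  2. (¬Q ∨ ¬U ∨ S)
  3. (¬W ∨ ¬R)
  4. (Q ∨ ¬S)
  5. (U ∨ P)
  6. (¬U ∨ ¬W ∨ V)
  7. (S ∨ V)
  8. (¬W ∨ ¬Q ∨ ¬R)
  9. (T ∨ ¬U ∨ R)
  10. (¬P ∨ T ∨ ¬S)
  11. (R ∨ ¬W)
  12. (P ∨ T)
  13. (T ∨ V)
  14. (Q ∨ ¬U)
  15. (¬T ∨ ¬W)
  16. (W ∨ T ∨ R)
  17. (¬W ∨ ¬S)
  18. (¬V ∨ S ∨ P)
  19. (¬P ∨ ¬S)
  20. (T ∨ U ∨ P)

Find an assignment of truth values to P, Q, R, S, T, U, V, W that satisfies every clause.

P = True, Q = True, R = True, S = False, T = True, U = False, V = True, W = False

Branch on P: take P = True.
  then S is forced to False.
  then V is forced to True.
Branch on Q: take Q = True.
  then U is forced to False.
The remaining clauses are satisfied by R = True, T = True, W = False.
Check each clause:
  1. (P ∨ U ∨ ¬V) — P is true.
  2. (¬U ∨ S ∨ ¬Q) — ¬U is true.
  3. (¬W ∨ ¬R) — ¬W is true.
  4. (¬S ∨ Q) — Q is true.
  5. (P ∨ U) — P is true.
  6. (¬U ∨ V ∨ ¬W) — ¬W is true.
  7. (V ∨ S) — V is true.
  8. (¬Q ∨ ¬R ∨ ¬W) — ¬W is true.
  9. (T ∨ ¬U ∨ R) — ¬U is true.
  10. (¬S ∨ T ∨ ¬P) — ¬S is true.
  11. (¬W ∨ R) — ¬W is true.
  12. (P ∨ T) — P is true.
  13. (V ∨ T) — T is true.
  14. (Q ∨ ¬U) — Q is true.
  15. (¬W ∨ ¬T) — ¬W is true.
  16. (W ∨ T ∨ R) — R is true.
  17. (¬W ∨ ¬S) — ¬W is true.
  18. (¬V ∨ P ∨ S) — P is true.
  19. (¬S ∨ ¬P) — ¬S is true.
  20. (U ∨ T ∨ P) — P is true.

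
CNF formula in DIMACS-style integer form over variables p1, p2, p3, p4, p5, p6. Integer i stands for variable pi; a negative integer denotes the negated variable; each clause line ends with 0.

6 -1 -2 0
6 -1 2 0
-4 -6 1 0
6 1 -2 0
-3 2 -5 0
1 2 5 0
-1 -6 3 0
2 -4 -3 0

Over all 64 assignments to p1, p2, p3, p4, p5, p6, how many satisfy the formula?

Case analysis on p1 and p2:
  p1=1, p2=1: remaining (p3,p4,p5,p6) ∈ {(1,0,0,1); (1,0,1,1); (1,1,0,1); (1,1,1,1)} — 4.
  p1=1, p2=0: remaining (p3,p4,p5,p6) ∈ {(1,0,0,1)} — 1.
  p1=0, p2=1: remaining (p3,p4,p5,p6) ∈ {(0,0,0,1); (0,0,1,1); (1,0,0,1); (1,0,1,1)} — 4.
  p1=0, p2=0: remaining (p3,p4,p5,p6) ∈ {(0,0,1,0); (0,0,1,1); (0,1,1,0)} — 3.
Total: 4 + 1 + 4 + 3 = 12.

12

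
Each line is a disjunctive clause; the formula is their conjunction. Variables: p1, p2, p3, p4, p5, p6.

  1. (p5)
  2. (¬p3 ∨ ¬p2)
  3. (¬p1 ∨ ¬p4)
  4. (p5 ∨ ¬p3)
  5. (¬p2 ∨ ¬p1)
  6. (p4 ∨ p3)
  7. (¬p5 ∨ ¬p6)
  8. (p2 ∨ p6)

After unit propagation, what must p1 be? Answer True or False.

False

(p5) stands alone — p5 = True.
(¬p6 ∨ ¬p5) with p5 = True leaves only ¬p6, so p6 = False.
In (p2 ∨ p6), p6 is now false; p2 must hold, so p2 = True.
From (¬p2 ∨ ¬p3) and p2 = True: p3 = False.
(¬p2 ∨ ¬p1) with p2 = True leaves only ¬p1, so p1 = False.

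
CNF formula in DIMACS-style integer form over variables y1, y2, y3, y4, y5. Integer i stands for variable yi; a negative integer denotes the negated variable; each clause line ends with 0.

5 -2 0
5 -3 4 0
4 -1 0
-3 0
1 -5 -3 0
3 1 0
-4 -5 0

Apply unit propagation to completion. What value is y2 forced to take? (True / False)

False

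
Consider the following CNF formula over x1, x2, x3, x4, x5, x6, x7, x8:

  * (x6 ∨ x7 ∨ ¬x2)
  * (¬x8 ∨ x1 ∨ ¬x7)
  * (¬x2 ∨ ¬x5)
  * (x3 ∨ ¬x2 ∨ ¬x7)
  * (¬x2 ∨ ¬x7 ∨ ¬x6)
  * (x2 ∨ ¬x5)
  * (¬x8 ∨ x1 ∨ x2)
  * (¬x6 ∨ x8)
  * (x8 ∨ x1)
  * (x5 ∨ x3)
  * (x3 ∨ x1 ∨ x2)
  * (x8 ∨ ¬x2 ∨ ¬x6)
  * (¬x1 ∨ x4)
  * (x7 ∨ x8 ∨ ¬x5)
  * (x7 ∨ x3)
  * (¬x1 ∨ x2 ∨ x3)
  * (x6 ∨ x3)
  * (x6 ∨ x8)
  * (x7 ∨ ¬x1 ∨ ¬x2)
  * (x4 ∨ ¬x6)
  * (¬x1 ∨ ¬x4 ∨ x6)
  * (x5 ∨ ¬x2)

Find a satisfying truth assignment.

x1=1, x2=0, x3=1, x4=1, x5=0, x6=1, x7=0, x8=1

Pure literal: x3 appears only positively; assign x3 = True.
Branch on x1: take x1 = True.
  then x4 is forced to True.
  then x6 is forced to True.
  then x8 is forced to True.
Try x2 = False.
  then x5 is forced to False.
x7 is now unconstrained; take x7 = False.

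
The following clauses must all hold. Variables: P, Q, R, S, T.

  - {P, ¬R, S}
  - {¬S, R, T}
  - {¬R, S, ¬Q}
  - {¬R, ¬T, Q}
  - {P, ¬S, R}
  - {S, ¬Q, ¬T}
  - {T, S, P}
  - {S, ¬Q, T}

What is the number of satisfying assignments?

Case analysis on S and R:
  S=1, R=1: P free; 3 ways for (Q,T) × 2^1 = 6.
  S=1, R=0: remaining (P,Q,T) ∈ {(1,0,1); (1,1,1)} — 2.
  S=0, R=1: remaining (P,Q,T) ∈ {(1,0,0)} — 1.
  S=0, R=0: remaining (P,Q,T) ∈ {(0,0,1); (1,0,0); (1,0,1)} — 3.
Total: 6 + 2 + 1 + 3 = 12.

12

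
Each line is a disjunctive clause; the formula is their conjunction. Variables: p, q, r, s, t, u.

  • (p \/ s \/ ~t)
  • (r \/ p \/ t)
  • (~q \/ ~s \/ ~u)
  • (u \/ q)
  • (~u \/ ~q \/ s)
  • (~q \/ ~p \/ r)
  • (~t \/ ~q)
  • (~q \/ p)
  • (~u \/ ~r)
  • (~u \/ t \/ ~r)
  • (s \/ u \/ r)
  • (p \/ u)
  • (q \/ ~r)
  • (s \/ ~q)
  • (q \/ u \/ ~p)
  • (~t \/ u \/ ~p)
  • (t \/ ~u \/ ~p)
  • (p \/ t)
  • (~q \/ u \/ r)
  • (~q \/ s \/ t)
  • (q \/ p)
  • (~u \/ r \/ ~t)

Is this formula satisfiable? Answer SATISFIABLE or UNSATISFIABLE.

Branch on p: take p = True.
Set q = True and propagate.
  then r is forced to True.
  then t is forced to False.
  then u is forced to False.
  then s is forced to True.
Every clause has at least one true literal under this assignment.
So p = True, q = True, r = True, s = True, t = False, u = False is a satisfying assignment.

SATISFIABLE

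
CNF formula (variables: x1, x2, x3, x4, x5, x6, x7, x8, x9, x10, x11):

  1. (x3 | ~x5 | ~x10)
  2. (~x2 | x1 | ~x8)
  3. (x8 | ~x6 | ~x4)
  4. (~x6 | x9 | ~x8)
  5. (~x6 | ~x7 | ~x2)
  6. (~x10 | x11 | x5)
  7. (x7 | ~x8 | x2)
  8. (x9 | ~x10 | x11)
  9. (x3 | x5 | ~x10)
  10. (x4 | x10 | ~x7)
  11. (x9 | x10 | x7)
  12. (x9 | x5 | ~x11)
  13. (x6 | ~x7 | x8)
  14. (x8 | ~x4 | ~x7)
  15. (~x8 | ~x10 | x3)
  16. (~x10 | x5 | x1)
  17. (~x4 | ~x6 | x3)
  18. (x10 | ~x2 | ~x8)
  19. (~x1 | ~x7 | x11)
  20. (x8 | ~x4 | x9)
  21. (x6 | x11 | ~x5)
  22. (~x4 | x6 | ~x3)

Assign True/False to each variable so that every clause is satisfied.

x1=T  x2=F  x3=F  x4=T  x5=T  x6=F  x7=F  x8=F  x9=T  x10=F  x11=T

Pure literal: x9 appears only positively; assign x9 = True.
Set x1 = True and propagate.
Branch on x2: take x2 = False.
For the remaining variables, x3 = False, x4 = True, x5 = True, x6 = False, x7 = False, x8 = False, x10 = False, x11 = True works.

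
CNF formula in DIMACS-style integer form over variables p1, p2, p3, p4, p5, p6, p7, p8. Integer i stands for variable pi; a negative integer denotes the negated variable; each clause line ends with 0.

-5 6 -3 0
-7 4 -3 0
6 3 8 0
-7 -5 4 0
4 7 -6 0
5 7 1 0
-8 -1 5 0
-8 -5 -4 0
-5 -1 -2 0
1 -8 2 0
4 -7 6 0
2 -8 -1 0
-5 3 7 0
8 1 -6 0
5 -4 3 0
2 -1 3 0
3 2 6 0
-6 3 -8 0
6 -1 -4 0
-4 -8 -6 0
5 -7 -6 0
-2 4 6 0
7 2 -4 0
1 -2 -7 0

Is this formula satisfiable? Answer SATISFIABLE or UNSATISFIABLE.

SATISFIABLE

Branch on p1: take p1 = True.
Set p2 = True and propagate.
  then p5 is forced to False.
  then p8 is forced to False.
For the remaining variables, p3 = True, p4 = True, p6 = True, p7 = False works.
Every clause has at least one true literal under this assignment.
So p1 = T, p2 = T, p3 = T, p4 = T, p5 = F, p6 = T, p7 = F, p8 = F is a satisfying assignment.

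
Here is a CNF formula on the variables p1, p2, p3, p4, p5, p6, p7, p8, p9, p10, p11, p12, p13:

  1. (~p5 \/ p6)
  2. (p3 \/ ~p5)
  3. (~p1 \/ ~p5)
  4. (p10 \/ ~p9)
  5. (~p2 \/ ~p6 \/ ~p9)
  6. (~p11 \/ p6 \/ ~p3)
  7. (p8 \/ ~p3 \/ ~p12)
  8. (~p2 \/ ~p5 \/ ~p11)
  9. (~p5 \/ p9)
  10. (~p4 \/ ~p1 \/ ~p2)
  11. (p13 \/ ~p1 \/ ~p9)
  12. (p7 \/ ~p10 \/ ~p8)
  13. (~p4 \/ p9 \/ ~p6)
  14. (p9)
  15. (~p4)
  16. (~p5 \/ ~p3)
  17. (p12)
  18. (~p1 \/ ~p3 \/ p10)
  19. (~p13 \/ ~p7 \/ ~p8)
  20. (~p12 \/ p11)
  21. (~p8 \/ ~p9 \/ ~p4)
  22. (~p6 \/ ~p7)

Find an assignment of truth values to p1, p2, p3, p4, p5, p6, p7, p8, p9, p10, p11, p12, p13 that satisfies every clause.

p1 = False, p2 = False, p3 = False, p4 = False, p5 = False, p6 = False, p7 = True, p8 = False, p9 = True, p10 = True, p11 = True, p12 = True, p13 = True

Unit propagation: (p9) forces p9 = True.
(p10) is a unit clause, so p10 = True.
The clause (~p4) is unit: p4 must be False.
The clause (p12) is unit: p12 must be True.
The clause (p11) is unit: p11 must be True.
p1 occurs only negated in the remaining clauses — set p1 = False.
p2 occurs only negated in the remaining clauses — set p2 = False.
Branch on p3: take p3 = False.
  then p5 is forced to False.
Branch on p6: take p6 = False.
The remaining clauses are satisfied by p7 = True, p8 = False, p13 = True.
Check each clause:
  1. (~p5 \/ p6) — ~p5 is true.
  2. (p3 \/ ~p5) — ~p5 is true.
  3. (~p5 \/ ~p1) — ~p5 is true.
  4. (~p9 \/ p10) — p10 is true.
  5. (~p9 \/ ~p2 \/ ~p6) — ~p6 is true.
  6. (~p3 \/ p6 \/ ~p11) — ~p3 is true.
  7. (~p12 \/ p8 \/ ~p3) — ~p3 is true.
  8. (~p11 \/ ~p2 \/ ~p5) — ~p5 is true.
  9. (p9 \/ ~p5) — p9 is true.
  10. (~p2 \/ ~p1 \/ ~p4) — ~p4 is true.
  11. (p13 \/ ~p9 \/ ~p1) — p13 is true.
  12. (~p10 \/ ~p8 \/ p7) — ~p8 is true.
  13. (~p4 \/ ~p6 \/ p9) — p9 is true.
  14. (p9) — p9 is true.
  15. (~p4) — ~p4 is true.
  16. (~p3 \/ ~p5) — ~p5 is true.
  17. (p12) — p12 is true.
  18. (~p3 \/ ~p1 \/ p10) — p10 is true.
  19. (~p7 \/ ~p8 \/ ~p13) — ~p8 is true.
  20. (p11 \/ ~p12) — p11 is true.
  21. (~p4 \/ ~p8 \/ ~p9) — ~p8 is true.
  22. (~p6 \/ ~p7) — ~p6 is true.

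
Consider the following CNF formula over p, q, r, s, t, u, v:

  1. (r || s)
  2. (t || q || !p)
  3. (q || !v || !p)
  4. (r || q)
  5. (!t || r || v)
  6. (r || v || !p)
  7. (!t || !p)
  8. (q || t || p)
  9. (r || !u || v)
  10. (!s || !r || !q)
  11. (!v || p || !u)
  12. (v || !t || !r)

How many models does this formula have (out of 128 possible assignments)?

Split on r, then p.
  r=1, p=1: remaining (q,s,t,u,v) ∈ {(1,0,0,0,0); (1,0,0,0,1); (1,0,0,1,0); (1,0,0,1,1)} — 4.
  r=1, p=0: 6 of the 32 assignments to (q,s,t,u,v) work.
  r=0, p=1: remaining (q,s,t,u,v) ∈ {(1,1,0,0,1); (1,1,0,1,1)} — 2.
  r=0, p=0: remaining (q,s,t,u,v) ∈ {(1,1,0,0,0); (1,1,0,0,1); (1,1,1,0,1)} — 3.
Total: 4 + 6 + 2 + 3 = 15.

15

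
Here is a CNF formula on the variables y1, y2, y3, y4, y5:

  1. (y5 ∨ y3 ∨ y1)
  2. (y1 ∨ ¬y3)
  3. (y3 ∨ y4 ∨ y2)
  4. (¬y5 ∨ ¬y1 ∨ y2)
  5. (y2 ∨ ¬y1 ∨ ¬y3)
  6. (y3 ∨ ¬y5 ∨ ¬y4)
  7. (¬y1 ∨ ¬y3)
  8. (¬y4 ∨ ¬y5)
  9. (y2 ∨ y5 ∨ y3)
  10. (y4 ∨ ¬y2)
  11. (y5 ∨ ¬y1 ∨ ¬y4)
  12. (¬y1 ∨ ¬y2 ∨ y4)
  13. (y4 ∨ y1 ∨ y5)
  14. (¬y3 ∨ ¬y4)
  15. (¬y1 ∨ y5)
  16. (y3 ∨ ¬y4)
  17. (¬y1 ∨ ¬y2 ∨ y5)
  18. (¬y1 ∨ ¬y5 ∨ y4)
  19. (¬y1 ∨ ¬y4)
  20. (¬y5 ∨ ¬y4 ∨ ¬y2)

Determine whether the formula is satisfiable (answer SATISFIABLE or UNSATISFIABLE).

y1 = True:
  propagation gives y3=False, y5=True, y2=True, y4=False; an empty clause results — contradiction.
y1 = False:
  propagation gives y3=False, y5=True, y4=False, y2=True; an empty clause results — contradiction.
Every branch closes, so no satisfying assignment exists.

UNSATISFIABLE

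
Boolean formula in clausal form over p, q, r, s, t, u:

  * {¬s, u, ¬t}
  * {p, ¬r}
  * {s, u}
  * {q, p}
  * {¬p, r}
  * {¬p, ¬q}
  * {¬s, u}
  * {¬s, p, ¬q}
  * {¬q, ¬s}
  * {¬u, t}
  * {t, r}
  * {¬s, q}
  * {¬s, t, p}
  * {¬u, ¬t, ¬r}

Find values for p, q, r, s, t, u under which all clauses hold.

p = False  q = True  r = False  s = False  t = True  u = True

Check each clause:
  1. {¬s, ¬t, u} — ¬s is true.
  2. {¬r, p} — ¬r is true.
  3. {s, u} — u is true.
  4. {q, p} — q is true.
  5. {r, ¬p} — ¬p is true.
  6. {¬q, ¬p} — ¬p is true.
  7. {u, ¬s} — ¬s is true.
  8. {¬q, ¬s, p} — ¬s is true.
  9. {¬s, ¬q} — ¬s is true.
  10. {t, ¬u} — t is true.
  11. {t, r} — t is true.
  12. {q, ¬s} — q is true.
  13. {¬s, p, t} — ¬s is true.
  14. {¬u, ¬r, ¬t} — ¬r is true.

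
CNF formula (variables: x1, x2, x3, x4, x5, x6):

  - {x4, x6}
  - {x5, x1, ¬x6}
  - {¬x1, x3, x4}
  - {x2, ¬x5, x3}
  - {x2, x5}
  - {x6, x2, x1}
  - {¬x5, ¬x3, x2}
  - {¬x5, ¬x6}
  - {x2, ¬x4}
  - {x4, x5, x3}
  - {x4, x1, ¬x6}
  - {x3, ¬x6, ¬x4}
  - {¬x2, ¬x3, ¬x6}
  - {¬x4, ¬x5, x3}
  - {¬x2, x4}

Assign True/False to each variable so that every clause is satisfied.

x1=1, x2=1, x3=1, x4=1, x5=1, x6=0

Branch on x1: take x1 = True.
Branch on x2: take x2 = True.
  then x4 is forced to True.
The remaining clauses are satisfied by x3 = True, x5 = True, x6 = False.
Check each clause:
  1. {x6, x4} — x4 is true.
  2. {x5, ¬x6, x1} — x1 is true.
  3. {x3, ¬x1, x4} — x3 is true.
  4. {x2, ¬x5, x3} — x3 is true.
  5. {x2, x5} — x2 is true.
  6. {x2, x1, x6} — x1 is true.
  7. {¬x5, ¬x3, x2} — x2 is true.
  8. {¬x5, ¬x6} — ¬x6 is true.
  9. {x2, ¬x4} — x2 is true.
  10. {x3, x5, x4} — x3 is true.
  11. {x4, ¬x6, x1} — x1 is true.
  12. {x3, ¬x6, ¬x4} — ¬x6 is true.
  13. {¬x6, ¬x3, ¬x2} — ¬x6 is true.
  14. {x3, ¬x4, ¬x5} — x3 is true.
  15. {¬x2, x4} — x4 is true.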